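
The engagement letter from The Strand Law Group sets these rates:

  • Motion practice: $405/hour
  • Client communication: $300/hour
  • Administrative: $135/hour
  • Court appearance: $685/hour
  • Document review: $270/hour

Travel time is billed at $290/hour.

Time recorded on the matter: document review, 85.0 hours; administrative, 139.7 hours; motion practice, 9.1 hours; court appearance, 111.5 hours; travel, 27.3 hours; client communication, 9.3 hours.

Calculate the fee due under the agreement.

Motion practice: 9.1 × $405 = $3,685.50
Client communication: 9.3 × $300 = $2,790.00
Administrative: 139.7 × $135 = $18,859.50
Court appearance: 111.5 × $685 = $76,377.50
Document review: 85.0 × $270 = $22,950.00
Subtotal: $3,685.50 + $2,790.00 + $18,859.50 + $76,377.50 + $22,950.00 = $124,662.50
Travel: 27.3 × $290 = $7,917.00
Total: $124,662.50 + $7,917.00 = $132,579.50

$132,579.50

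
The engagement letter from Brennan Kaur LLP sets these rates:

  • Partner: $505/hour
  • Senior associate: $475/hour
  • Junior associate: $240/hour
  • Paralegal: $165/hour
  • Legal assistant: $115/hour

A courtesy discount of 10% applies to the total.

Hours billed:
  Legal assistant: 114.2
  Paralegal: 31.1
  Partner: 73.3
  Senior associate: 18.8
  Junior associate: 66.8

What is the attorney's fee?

Partner: 73.3 × $505 = $37,016.50
Senior associate: 18.8 × $475 = $8,930.00
Junior associate: 66.8 × $240 = $16,032.00
Paralegal: 31.1 × $165 = $5,131.50
Legal assistant: 114.2 × $115 = $13,133.00
Subtotal: $80,243.00
Less 10% discount: −$8,024.30
Total: $80,243.00 − $8,024.30 = $72,218.70

$72,218.70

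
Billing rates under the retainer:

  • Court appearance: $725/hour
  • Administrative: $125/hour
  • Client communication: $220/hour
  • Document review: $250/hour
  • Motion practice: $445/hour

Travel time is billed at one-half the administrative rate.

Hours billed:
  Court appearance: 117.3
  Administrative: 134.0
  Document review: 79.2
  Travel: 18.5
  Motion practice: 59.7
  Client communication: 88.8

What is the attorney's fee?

$168,851.25

Court appearance: 117.3 × $725 = $85,042.50
Administrative: 134.0 × $125 = $16,750.00
Client communication: 88.8 × $220 = $19,536.00
Document review: 79.2 × $250 = $19,800.00
Motion practice: 59.7 × $445 = $26,566.50
Subtotal: $85,042.50 + $16,750.00 + $19,536.00 + $19,800.00 + $26,566.50 = $167,695.00
Travel: 18.5 × ($125 ÷ 2) = 18.5 × $62.50 = $1,156.25
Total: $167,695.00 + $1,156.25 = $168,851.25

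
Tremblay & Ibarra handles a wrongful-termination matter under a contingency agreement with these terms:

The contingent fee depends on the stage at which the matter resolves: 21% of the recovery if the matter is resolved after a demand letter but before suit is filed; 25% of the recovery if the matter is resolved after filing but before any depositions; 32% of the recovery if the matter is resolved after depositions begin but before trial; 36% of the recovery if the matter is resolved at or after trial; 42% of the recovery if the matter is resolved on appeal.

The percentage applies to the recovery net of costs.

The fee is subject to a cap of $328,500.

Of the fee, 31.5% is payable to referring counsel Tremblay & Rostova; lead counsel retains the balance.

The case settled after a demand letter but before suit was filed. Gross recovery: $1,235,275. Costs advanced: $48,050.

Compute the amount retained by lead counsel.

Fee base (net of costs): $1,235,275 − $48,050 = $1,187,225
The matter settled after a demand letter but before suit was filed, so the 21% rate applies.
$1,187,225 × 21% = $249,317.25
$249,317.25 is under the $328,500 cap.
Referral share: 31.5% of $249,317.25 = $78,534.93; lead counsel retains $249,317.25 − $78,534.93 = $170,782.32.

$170,782.32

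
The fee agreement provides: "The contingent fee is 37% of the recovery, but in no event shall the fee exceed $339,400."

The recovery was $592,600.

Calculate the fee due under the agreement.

$219,262.00

37% of $592,600 = $219,262.00
That is under the $339,400 cap.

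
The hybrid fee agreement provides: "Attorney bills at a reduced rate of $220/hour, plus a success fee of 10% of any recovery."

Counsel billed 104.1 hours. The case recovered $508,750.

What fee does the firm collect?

$73,777.00

Hourly: 104.1 × $220 = $22,902.00
Success fee: 10% of $508,750 = $50,875.00
Total: $22,902.00 + $50,875.00 = $73,777.00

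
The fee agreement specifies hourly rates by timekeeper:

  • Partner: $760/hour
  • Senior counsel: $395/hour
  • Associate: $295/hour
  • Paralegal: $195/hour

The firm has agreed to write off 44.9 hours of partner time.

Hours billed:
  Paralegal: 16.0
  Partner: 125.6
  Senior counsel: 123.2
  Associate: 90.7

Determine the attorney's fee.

Partner: 125.6 × $760 = $95,456.00
Senior counsel: 123.2 × $395 = $48,664.00
Associate: 90.7 × $295 = $26,756.50
Paralegal: 16.0 × $195 = $3,120.00
Subtotal: $173,996.50
Write-off: 44.9 × $760 = $34,124.00
Total: $173,996.50 − $34,124.00 = $139,872.50

$139,872.50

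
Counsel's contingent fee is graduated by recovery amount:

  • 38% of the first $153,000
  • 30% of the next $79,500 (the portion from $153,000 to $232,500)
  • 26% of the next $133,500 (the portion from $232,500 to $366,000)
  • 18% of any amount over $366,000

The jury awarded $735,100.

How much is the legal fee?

$183,138.00

First $153,000 at 38% = $58,140.00
Next $79,500 at 30% = $23,850.00
Next $133,500 at 26% = $34,710.00
Remaining $369,100 at 18% = $66,438.00
Fee: $58,140.00 + $23,850.00 + $34,710.00 + $66,438.00 = $183,138.00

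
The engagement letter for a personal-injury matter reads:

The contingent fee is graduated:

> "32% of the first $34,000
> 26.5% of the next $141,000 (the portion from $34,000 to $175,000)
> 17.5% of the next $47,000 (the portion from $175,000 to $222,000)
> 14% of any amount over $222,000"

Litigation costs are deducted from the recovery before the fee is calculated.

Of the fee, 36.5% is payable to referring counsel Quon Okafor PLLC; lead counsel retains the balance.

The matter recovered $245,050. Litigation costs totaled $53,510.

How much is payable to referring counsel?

$18,665.92

Fee base (net of costs): $245,050 − $53,510 = $191,540
First $34,000 at 32% = $10,880.00
Next $141,000 at 26.5% = $37,365.00
Remaining $16,540 at 17.5% = $2,894.50
Fee: $10,880.00 + $37,365.00 + $2,894.50 = $51,139.50
Referral share: 36.5% of $51,139.50 = $18,665.92; lead counsel retains $51,139.50 − $18,665.92 = $32,473.58.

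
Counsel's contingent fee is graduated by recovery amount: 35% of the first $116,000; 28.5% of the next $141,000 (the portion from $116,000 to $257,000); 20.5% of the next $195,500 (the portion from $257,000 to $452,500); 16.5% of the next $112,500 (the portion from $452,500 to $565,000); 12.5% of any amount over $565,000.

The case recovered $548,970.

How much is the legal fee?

First $116,000 at 35% = $40,600.00
Next $141,000 at 28.5% = $40,185.00
Next $195,500 at 20.5% = $40,077.50
Remaining $96,470 at 16.5% = $15,917.55
Fee: $40,600.00 + $40,185.00 + $40,077.50 + $15,917.55 = $136,780.05

$136,780.05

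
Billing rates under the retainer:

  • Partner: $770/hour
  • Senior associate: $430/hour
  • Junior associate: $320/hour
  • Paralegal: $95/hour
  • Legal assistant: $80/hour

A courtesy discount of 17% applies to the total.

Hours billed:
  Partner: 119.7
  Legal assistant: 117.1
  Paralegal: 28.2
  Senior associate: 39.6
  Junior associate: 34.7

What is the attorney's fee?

Partner: 119.7 × $770 = $92,169.00
Senior associate: 39.6 × $430 = $17,028.00
Junior associate: 34.7 × $320 = $11,104.00
Paralegal: 28.2 × $95 = $2,679.00
Legal assistant: 117.1 × $80 = $9,368.00
Subtotal: $132,348.00
Less 17% discount: −$22,499.16
Total: $132,348.00 − $22,499.16 = $109,848.84

$109,848.84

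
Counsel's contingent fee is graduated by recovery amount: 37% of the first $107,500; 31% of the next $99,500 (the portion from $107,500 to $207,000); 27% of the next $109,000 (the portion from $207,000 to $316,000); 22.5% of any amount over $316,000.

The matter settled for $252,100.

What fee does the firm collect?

First $107,500 at 37% = $39,775.00
Next $99,500 at 31% = $30,845.00
Remaining $45,100 at 27% = $12,177.00
Fee: $39,775.00 + $30,845.00 + $12,177.00 = $82,797.00

$82,797.00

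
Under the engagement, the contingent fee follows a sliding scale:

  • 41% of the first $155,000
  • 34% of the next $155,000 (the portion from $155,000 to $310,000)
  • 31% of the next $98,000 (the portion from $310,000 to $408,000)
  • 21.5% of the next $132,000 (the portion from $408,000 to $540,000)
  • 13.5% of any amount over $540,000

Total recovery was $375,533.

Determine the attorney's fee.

First $155,000 at 41% = $63,550.00
Next $155,000 at 34% = $52,700.00
Remaining $65,533 at 31% = $20,315.23
Fee: $63,550.00 + $52,700.00 + $20,315.23 = $136,565.23

$136,565.23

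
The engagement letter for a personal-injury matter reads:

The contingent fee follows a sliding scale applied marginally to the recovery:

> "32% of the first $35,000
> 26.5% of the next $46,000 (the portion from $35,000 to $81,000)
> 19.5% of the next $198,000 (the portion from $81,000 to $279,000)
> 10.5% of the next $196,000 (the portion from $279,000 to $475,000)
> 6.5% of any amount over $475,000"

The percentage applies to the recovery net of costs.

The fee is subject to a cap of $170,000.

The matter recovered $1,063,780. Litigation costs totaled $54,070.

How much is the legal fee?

$117,336.15

Fee base (net of costs): $1,063,780 − $54,070 = $1,009,710
First $35,000 at 32% = $11,200.00
Next $46,000 at 26.5% = $12,190.00
Next $198,000 at 19.5% = $38,610.00
Next $196,000 at 10.5% = $20,580.00
Remaining $534,710 at 6.5% = $34,756.15
Fee: $11,200.00 + $12,190.00 + $38,610.00 + $20,580.00 + $34,756.15 = $117,336.15
$117,336.15 is under the $170,000 cap.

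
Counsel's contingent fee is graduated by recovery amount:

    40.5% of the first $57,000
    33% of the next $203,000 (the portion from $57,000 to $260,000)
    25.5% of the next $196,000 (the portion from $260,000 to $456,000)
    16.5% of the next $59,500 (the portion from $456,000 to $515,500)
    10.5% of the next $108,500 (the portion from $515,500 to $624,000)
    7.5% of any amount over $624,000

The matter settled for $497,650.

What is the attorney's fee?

First $57,000 at 40.5% = $23,085.00
Next $203,000 at 33% = $66,990.00
Next $196,000 at 25.5% = $49,980.00
Remaining $41,650 at 16.5% = $6,872.25
Fee: $23,085.00 + $66,990.00 + $49,980.00 + $6,872.25 = $146,927.25

$146,927.25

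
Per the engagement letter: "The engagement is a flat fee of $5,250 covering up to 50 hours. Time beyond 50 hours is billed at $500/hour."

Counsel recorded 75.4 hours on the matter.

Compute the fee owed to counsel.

$17,950.00

Flat fee: $5,250.00
Excess hours: 75.4 − 50 = 25.4
Overrun: 25.4 × $500 = $12,700.00
Total: $5,250.00 + $12,700.00 = $17,950.00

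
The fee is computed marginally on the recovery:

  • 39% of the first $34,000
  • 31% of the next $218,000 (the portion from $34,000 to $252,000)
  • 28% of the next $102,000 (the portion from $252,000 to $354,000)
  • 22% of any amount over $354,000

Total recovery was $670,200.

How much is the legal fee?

First $34,000 at 39% = $13,260.00
Next $218,000 at 31% = $67,580.00
Next $102,000 at 28% = $28,560.00
Remaining $316,200 at 22% = $69,564.00
Fee: $13,260.00 + $67,580.00 + $28,560.00 + $69,564.00 = $178,964.00

$178,964.00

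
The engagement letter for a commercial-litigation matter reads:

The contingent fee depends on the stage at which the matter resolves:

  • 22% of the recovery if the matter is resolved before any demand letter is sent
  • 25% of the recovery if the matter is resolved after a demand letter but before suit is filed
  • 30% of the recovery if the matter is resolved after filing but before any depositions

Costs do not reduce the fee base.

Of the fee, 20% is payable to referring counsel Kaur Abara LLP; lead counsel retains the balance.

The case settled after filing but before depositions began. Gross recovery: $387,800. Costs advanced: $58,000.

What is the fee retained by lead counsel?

Fee base is the gross recovery, $387,800; costs are reimbursed separately.
The matter settled after filing but before depositions began, so the 30% rate applies.
$387,800 × 30% = $116,340.00
Referral share: 20% of $116,340.00 = $23,268.00; lead counsel retains $116,340.00 − $23,268.00 = $93,072.00.

$93,072.00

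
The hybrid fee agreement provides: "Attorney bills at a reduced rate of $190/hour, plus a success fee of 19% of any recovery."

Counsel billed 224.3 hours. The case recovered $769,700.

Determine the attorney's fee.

Hourly: 224.3 × $190 = $42,617.00
Success fee: 19% of $769,700 = $146,243.00
Total: $42,617.00 + $146,243.00 = $188,860.00

$188,860.00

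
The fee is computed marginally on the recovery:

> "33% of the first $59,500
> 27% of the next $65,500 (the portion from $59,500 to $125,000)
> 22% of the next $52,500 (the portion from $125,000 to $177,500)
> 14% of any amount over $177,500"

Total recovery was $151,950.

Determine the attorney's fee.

First $59,500 at 33% = $19,635.00
Next $65,500 at 27% = $17,685.00
Remaining $26,950 at 22% = $5,929.00
Fee: $19,635.00 + $17,685.00 + $5,929.00 = $43,249.00

$43,249.00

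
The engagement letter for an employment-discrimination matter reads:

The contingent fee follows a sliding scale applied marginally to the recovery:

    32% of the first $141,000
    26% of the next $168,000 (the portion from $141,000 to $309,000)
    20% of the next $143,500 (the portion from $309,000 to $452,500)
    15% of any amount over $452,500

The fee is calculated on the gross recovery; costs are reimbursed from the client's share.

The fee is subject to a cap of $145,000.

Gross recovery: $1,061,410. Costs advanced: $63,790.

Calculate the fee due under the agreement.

$145,000.00

Fee base is the gross recovery, $1,061,410; costs are reimbursed separately.
First $141,000 at 32% = $45,120.00
Next $168,000 at 26% = $43,680.00
Next $143,500 at 20% = $28,700.00
Remaining $608,910 at 15% = $91,336.50
Fee: $45,120.00 + $43,680.00 + $28,700.00 + $91,336.50 = $208,836.50
$208,836.50 exceeds the $145,000 cap, so the fee is capped at $145,000.00.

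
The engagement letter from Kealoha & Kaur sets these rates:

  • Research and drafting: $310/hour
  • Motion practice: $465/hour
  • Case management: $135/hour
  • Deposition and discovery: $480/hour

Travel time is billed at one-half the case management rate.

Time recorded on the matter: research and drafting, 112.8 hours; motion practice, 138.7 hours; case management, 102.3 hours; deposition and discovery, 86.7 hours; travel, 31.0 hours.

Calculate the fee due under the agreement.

$156,982.50

Research and drafting: 112.8 × $310 = $34,968.00
Motion practice: 138.7 × $465 = $64,495.50
Case management: 102.3 × $135 = $13,810.50
Deposition and discovery: 86.7 × $480 = $41,616.00
Subtotal: $34,968.00 + $64,495.50 + $13,810.50 + $41,616.00 = $154,890.00
Travel: 31.0 × ($135 ÷ 2) = 31.0 × $67.50 = $2,092.50
Total: $154,890.00 + $2,092.50 = $156,982.50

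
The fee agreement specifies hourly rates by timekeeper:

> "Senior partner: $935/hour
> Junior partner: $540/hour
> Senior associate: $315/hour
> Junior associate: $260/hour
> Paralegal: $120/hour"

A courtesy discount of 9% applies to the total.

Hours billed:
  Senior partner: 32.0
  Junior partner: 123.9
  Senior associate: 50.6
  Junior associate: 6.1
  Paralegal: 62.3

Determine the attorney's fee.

$110,862.57

Senior partner: 32.0 × $935 = $29,920.00
Junior partner: 123.9 × $540 = $66,906.00
Senior associate: 50.6 × $315 = $15,939.00
Junior associate: 6.1 × $260 = $1,586.00
Paralegal: 62.3 × $120 = $7,476.00
Subtotal: $121,827.00
Less 9% discount: −$10,964.43
Total: $121,827.00 − $10,964.43 = $110,862.57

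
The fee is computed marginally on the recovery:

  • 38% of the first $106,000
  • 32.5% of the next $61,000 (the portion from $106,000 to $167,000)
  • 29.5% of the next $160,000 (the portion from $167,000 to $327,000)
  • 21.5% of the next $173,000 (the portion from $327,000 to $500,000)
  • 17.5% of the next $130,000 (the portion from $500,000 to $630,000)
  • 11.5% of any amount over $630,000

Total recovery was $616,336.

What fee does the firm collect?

First $106,000 at 38% = $40,280.00
Next $61,000 at 32.5% = $19,825.00
Next $160,000 at 29.5% = $47,200.00
Next $173,000 at 21.5% = $37,195.00
Remaining $116,336 at 17.5% = $20,358.80
Fee: $40,280.00 + $19,825.00 + $47,200.00 + $37,195.00 + $20,358.80 = $164,858.80

$164,858.80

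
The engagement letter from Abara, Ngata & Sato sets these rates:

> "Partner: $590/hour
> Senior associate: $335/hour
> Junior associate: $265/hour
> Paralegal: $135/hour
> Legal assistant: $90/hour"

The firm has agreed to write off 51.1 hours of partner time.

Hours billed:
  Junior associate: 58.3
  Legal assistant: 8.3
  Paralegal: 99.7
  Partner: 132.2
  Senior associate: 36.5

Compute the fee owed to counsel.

$89,732.50

Partner: 132.2 × $590 = $77,998.00
Senior associate: 36.5 × $335 = $12,227.50
Junior associate: 58.3 × $265 = $15,449.50
Paralegal: 99.7 × $135 = $13,459.50
Legal assistant: 8.3 × $90 = $747.00
Subtotal: $119,881.50
Write-off: 51.1 × $590 = $30,149.00
Total: $119,881.50 − $30,149.00 = $89,732.50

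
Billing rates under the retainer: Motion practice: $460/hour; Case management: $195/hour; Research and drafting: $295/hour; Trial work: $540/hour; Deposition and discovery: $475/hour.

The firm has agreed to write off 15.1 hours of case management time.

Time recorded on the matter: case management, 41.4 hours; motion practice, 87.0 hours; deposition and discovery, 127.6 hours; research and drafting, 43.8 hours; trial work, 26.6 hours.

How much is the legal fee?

$133,043.50

Motion practice: 87.0 × $460 = $40,020.00
Case management: 41.4 × $195 = $8,073.00
Research and drafting: 43.8 × $295 = $12,921.00
Trial work: 26.6 × $540 = $14,364.00
Deposition and discovery: 127.6 × $475 = $60,610.00
Subtotal: $135,988.00
Write-off: 15.1 × $195 = $2,944.50
Total: $135,988.00 − $2,944.50 = $133,043.50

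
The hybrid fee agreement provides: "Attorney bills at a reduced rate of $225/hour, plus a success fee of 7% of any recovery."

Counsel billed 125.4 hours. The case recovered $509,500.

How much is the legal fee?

Hourly: 125.4 × $225 = $28,215.00
Success fee: 7% of $509,500 = $35,665.00
Total: $28,215.00 + $35,665.00 = $63,880.00

$63,880.00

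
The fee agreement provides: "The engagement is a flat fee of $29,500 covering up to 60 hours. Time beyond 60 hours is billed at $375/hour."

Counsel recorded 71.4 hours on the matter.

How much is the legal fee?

$33,775.00

Flat fee: $29,500.00
Excess hours: 71.4 − 60 = 11.4
Overrun: 11.4 × $375 = $4,275.00
Total: $29,500.00 + $4,275.00 = $33,775.00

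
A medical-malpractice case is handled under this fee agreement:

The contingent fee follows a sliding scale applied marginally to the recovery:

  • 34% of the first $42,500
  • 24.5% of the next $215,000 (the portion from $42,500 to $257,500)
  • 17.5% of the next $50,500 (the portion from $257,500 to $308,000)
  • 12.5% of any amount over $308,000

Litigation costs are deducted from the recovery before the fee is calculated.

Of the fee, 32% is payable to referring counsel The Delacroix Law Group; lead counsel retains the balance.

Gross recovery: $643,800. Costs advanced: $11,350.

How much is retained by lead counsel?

Fee base (net of costs): $643,800 − $11,350 = $632,450
First $42,500 at 34% = $14,450.00
Next $215,000 at 24.5% = $52,675.00
Next $50,500 at 17.5% = $8,837.50
Remaining $324,450 at 12.5% = $40,556.25
Fee: $14,450.00 + $52,675.00 + $8,837.50 + $40,556.25 = $116,518.75
Referral share: 32% of $116,518.75 = $37,286.00; lead counsel retains $116,518.75 − $37,286.00 = $79,232.75.

$79,232.75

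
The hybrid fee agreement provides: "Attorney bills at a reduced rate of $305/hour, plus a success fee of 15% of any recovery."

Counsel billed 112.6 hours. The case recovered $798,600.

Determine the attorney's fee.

Hourly: 112.6 × $305 = $34,343.00
Success fee: 15% of $798,600 = $119,790.00
Total: $34,343.00 + $119,790.00 = $154,133.00

$154,133.00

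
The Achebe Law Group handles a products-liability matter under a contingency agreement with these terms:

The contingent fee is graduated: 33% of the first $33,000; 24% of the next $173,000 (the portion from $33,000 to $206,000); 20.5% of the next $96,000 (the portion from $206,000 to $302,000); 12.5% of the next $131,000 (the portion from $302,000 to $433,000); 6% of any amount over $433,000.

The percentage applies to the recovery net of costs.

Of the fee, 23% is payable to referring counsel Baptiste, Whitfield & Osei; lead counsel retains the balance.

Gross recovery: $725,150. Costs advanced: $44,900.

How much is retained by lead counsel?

$79,541.00

Fee base (net of costs): $725,150 − $44,900 = $680,250
First $33,000 at 33% = $10,890.00
Next $173,000 at 24% = $41,520.00
Next $96,000 at 20.5% = $19,680.00
Next $131,000 at 12.5% = $16,375.00
Remaining $247,250 at 6% = $14,835.00
Fee: $10,890.00 + $41,520.00 + $19,680.00 + $16,375.00 + $14,835.00 = $103,300.00
Referral share: 23% of $103,300.00 = $23,759.00; lead counsel retains $103,300.00 − $23,759.00 = $79,541.00.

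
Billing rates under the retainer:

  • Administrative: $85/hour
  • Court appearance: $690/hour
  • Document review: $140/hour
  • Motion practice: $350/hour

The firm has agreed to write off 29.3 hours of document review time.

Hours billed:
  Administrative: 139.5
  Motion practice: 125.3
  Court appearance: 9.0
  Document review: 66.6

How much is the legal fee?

$67,144.50

Administrative: 139.5 × $85 = $11,857.50
Court appearance: 9.0 × $690 = $6,210.00
Document review: 66.6 × $140 = $9,324.00
Motion practice: 125.3 × $350 = $43,855.00
Subtotal: $71,246.50
Write-off: 29.3 × $140 = $4,102.00
Total: $71,246.50 − $4,102.00 = $67,144.50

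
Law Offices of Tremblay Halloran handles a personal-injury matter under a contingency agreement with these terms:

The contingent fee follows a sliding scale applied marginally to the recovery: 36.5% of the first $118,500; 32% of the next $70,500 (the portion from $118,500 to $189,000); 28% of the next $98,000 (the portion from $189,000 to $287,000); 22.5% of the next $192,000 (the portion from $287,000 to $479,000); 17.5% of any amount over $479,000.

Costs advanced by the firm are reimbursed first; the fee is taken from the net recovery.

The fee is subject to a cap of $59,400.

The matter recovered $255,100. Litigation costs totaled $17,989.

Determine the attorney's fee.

Fee base (net of costs): $255,100 − $17,989 = $237,111
First $118,500 at 36.5% = $43,252.50
Next $70,500 at 32% = $22,560.00
Remaining $48,111 at 28% = $13,471.08
Fee: $43,252.50 + $22,560.00 + $13,471.08 = $79,283.58
$79,283.58 exceeds the $59,400 cap, so the fee is capped at $59,400.00.

$59,400.00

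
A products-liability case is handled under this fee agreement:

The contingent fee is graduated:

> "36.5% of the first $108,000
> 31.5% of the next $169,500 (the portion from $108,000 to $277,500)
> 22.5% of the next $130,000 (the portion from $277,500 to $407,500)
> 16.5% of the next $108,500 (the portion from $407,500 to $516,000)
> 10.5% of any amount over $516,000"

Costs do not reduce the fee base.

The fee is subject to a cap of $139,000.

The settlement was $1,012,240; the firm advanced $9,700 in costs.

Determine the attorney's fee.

Fee base is the gross recovery, $1,012,240; costs are reimbursed separately.
First $108,000 at 36.5% = $39,420.00
Next $169,500 at 31.5% = $53,392.50
Next $130,000 at 22.5% = $29,250.00
Next $108,500 at 16.5% = $17,902.50
Remaining $496,240 at 10.5% = $52,105.20
Fee: $39,420.00 + $53,392.50 + $29,250.00 + $17,902.50 + $52,105.20 = $192,070.20
$192,070.20 exceeds the $139,000 cap, so the fee is capped at $139,000.00.

$139,000.00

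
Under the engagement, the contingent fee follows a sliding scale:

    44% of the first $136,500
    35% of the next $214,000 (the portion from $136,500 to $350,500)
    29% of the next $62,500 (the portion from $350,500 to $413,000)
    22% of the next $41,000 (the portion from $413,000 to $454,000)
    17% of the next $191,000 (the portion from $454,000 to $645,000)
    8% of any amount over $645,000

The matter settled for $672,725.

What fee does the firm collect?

$196,793.00

First $136,500 at 44% = $60,060.00
Next $214,000 at 35% = $74,900.00
Next $62,500 at 29% = $18,125.00
Next $41,000 at 22% = $9,020.00
Next $191,000 at 17% = $32,470.00
Remaining $27,725 at 8% = $2,218.00
Fee: $60,060.00 + $74,900.00 + $18,125.00 + $9,020.00 + $32,470.00 + $2,218.00 = $196,793.00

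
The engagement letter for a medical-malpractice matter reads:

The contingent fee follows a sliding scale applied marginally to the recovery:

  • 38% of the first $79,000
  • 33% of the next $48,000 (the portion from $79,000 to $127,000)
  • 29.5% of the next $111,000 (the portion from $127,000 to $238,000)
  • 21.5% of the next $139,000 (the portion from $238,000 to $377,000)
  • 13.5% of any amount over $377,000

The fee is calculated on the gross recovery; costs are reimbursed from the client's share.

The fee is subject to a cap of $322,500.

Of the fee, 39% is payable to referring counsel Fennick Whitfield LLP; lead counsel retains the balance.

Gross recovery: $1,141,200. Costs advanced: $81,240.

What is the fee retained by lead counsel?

Fee base is the gross recovery, $1,141,200; costs are reimbursed separately.
First $79,000 at 38% = $30,020.00
Next $48,000 at 33% = $15,840.00
Next $111,000 at 29.5% = $32,745.00
Next $139,000 at 21.5% = $29,885.00
Remaining $764,200 at 13.5% = $103,167.00
Fee: $30,020.00 + $15,840.00 + $32,745.00 + $29,885.00 + $103,167.00 = $211,657.00
$211,657.00 is under the $322,500 cap.
Referral share: 39% of $211,657.00 = $82,546.23; lead counsel retains $211,657.00 − $82,546.23 = $129,110.77.

$129,110.77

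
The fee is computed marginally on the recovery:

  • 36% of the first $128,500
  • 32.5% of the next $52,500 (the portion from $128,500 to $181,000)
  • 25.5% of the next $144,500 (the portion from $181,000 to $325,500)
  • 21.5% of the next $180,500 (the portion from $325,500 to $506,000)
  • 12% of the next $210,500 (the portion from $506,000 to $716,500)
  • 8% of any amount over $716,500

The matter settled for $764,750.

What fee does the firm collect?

First $128,500 at 36% = $46,260.00
Next $52,500 at 32.5% = $17,062.50
Next $144,500 at 25.5% = $36,847.50
Next $180,500 at 21.5% = $38,807.50
Next $210,500 at 12% = $25,260.00
Remaining $48,250 at 8% = $3,860.00
Fee: $46,260.00 + $17,062.50 + $36,847.50 + $38,807.50 + $25,260.00 + $3,860.00 = $168,097.50

$168,097.50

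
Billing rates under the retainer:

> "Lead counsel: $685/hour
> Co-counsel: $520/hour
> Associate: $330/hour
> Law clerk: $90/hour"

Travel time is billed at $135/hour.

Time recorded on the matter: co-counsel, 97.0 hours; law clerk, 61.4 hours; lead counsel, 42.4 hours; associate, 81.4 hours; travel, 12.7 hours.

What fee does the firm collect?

Lead counsel: 42.4 × $685 = $29,044.00
Co-counsel: 97.0 × $520 = $50,440.00
Associate: 81.4 × $330 = $26,862.00
Law clerk: 61.4 × $90 = $5,526.00
Subtotal: $29,044.00 + $50,440.00 + $26,862.00 + $5,526.00 = $111,872.00
Travel: 12.7 × $135 = $1,714.50
Total: $111,872.00 + $1,714.50 = $113,586.50

$113,586.50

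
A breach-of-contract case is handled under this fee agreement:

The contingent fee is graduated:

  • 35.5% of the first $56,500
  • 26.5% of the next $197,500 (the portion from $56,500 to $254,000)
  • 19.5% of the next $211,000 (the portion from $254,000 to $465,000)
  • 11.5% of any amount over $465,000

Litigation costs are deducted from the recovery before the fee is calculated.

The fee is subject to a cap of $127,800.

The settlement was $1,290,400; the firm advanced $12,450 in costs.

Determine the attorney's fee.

$127,800.00

Fee base (net of costs): $1,290,400 − $12,450 = $1,277,950
First $56,500 at 35.5% = $20,057.50
Next $197,500 at 26.5% = $52,337.50
Next $211,000 at 19.5% = $41,145.00
Remaining $812,950 at 11.5% = $93,489.25
Fee: $20,057.50 + $52,337.50 + $41,145.00 + $93,489.25 = $207,029.25
$207,029.25 exceeds the $127,800 cap, so the fee is capped at $127,800.00.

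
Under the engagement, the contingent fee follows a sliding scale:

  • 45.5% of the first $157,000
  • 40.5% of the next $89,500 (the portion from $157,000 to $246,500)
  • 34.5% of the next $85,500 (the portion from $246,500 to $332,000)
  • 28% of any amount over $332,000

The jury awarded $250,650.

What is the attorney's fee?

First $157,000 at 45.5% = $71,435.00
Next $89,500 at 40.5% = $36,247.50
Remaining $4,150 at 34.5% = $1,431.75
Fee: $71,435.00 + $36,247.50 + $1,431.75 = $109,114.25

$109,114.25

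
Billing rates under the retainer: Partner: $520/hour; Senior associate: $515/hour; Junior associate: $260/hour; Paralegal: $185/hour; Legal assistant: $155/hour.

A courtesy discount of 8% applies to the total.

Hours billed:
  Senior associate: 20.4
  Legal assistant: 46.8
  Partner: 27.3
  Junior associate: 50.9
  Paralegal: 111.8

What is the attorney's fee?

Partner: 27.3 × $520 = $14,196.00
Senior associate: 20.4 × $515 = $10,506.00
Junior associate: 50.9 × $260 = $13,234.00
Paralegal: 111.8 × $185 = $20,683.00
Legal assistant: 46.8 × $155 = $7,254.00
Subtotal: $65,873.00
Less 8% discount: −$5,269.84
Total: $65,873.00 − $5,269.84 = $60,603.16

$60,603.16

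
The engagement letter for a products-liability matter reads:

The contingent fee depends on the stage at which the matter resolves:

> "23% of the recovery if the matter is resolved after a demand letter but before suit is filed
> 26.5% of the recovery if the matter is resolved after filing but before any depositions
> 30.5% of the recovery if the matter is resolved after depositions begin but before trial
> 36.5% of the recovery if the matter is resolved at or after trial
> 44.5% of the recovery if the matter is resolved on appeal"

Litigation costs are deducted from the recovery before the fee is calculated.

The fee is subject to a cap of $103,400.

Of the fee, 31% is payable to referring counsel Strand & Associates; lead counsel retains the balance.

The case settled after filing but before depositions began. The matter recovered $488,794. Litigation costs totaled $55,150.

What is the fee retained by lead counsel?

Fee base (net of costs): $488,794 − $55,150 = $433,644
The matter settled after filing but before depositions began, so the 26.5% rate applies.
$433,644 × 26.5% = $114,915.66
$114,915.66 exceeds the $103,400 cap, so the fee is capped at $103,400.00.
Referral share: 31% of $103,400.00 = $32,054.00; lead counsel retains $103,400.00 − $32,054.00 = $71,346.00.

$71,346.00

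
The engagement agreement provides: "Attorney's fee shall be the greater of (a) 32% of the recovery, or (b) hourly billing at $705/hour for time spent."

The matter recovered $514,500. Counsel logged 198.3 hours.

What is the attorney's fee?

$164,640.00

(a) 32% of $514,500 = $164,640.00
(b) 198.3 × $705 = $139,801.50
The greater is (a): $164,640.00.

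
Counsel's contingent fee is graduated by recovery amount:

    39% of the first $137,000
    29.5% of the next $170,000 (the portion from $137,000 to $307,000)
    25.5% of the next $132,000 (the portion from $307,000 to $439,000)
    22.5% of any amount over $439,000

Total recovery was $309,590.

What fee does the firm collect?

$104,240.45

First $137,000 at 39% = $53,430.00
Next $170,000 at 29.5% = $50,150.00
Remaining $2,590 at 25.5% = $660.45
Fee: $53,430.00 + $50,150.00 + $660.45 = $104,240.45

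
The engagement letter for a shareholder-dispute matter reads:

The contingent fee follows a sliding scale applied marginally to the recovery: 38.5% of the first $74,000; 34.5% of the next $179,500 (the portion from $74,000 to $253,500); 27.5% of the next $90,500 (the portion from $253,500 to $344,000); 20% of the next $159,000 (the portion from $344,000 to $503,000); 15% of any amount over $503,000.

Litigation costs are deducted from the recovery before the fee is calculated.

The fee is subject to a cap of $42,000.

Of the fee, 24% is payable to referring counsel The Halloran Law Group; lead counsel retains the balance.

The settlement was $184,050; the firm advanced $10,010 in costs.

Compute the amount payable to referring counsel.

$10,080.00

Fee base (net of costs): $184,050 − $10,010 = $174,040
First $74,000 at 38.5% = $28,490.00
Remaining $100,040 at 34.5% = $34,513.80
Fee: $28,490.00 + $34,513.80 = $63,003.80
$63,003.80 exceeds the $42,000 cap, so the fee is capped at $42,000.00.
Referral share: 24% of $42,000.00 = $10,080.00; lead counsel retains $42,000.00 − $10,080.00 = $31,920.00.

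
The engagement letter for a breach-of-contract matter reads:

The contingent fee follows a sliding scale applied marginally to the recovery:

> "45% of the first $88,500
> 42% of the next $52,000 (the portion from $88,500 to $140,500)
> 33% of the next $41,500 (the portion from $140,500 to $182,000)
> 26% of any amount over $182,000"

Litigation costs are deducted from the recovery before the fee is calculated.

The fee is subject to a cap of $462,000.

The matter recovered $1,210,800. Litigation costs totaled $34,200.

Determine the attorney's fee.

$333,956.00

Fee base (net of costs): $1,210,800 − $34,200 = $1,176,600
First $88,500 at 45% = $39,825.00
Next $52,000 at 42% = $21,840.00
Next $41,500 at 33% = $13,695.00
Remaining $994,600 at 26% = $258,596.00
Fee: $39,825.00 + $21,840.00 + $13,695.00 + $258,596.00 = $333,956.00
$333,956.00 is under the $462,000 cap.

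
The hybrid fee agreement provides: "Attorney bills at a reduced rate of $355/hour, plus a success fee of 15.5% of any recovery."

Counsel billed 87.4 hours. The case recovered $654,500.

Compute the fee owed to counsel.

$132,474.50

Hourly: 87.4 × $355 = $31,027.00
Success fee: 15.5% of $654,500 = $101,447.50
Total: $31,027.00 + $101,447.50 = $132,474.50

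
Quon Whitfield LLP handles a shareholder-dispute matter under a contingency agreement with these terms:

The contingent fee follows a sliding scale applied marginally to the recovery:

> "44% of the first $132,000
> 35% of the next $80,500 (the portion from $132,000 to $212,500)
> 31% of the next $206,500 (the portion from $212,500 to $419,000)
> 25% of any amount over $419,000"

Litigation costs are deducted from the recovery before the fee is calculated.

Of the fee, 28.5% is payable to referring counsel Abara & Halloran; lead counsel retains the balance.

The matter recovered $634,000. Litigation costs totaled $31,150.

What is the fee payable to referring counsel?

Fee base (net of costs): $634,000 − $31,150 = $602,850
First $132,000 at 44% = $58,080.00
Next $80,500 at 35% = $28,175.00
Next $206,500 at 31% = $64,015.00
Remaining $183,850 at 25% = $45,962.50
Fee: $58,080.00 + $28,175.00 + $64,015.00 + $45,962.50 = $196,232.50
Referral share: 28.5% of $196,232.50 = $55,926.26; lead counsel retains $196,232.50 − $55,926.26 = $140,306.24.

$55,926.26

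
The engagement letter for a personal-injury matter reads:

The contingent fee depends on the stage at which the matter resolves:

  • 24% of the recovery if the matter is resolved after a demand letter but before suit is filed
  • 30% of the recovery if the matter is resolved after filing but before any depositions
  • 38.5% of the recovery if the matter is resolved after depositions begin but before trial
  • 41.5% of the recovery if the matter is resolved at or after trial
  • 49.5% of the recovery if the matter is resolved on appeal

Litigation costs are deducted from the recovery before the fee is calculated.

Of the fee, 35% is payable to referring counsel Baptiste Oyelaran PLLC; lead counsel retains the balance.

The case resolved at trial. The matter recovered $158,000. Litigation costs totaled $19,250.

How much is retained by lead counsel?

$37,427.81

Fee base (net of costs): $158,000 − $19,250 = $138,750
The matter resolved at trial, so the 41.5% rate applies.
$138,750 × 41.5% = $57,581.25
Referral share: 35% of $57,581.25 = $20,153.44; lead counsel retains $57,581.25 − $20,153.44 = $37,427.81.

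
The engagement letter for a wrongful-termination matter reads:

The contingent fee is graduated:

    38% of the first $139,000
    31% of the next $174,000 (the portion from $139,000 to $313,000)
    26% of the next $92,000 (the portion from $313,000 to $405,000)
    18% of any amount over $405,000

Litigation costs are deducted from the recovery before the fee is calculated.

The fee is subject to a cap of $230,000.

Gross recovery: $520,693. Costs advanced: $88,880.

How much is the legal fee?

$135,506.34

Fee base (net of costs): $520,693 − $88,880 = $431,813
First $139,000 at 38% = $52,820.00
Next $174,000 at 31% = $53,940.00
Next $92,000 at 26% = $23,920.00
Remaining $26,813 at 18% = $4,826.34
Fee: $52,820.00 + $53,940.00 + $23,920.00 + $4,826.34 = $135,506.34
$135,506.34 is under the $230,000 cap.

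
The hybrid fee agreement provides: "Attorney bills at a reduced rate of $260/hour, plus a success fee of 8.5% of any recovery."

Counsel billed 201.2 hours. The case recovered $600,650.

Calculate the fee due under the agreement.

Hourly: 201.2 × $260 = $52,312.00
Success fee: 8.5% of $600,650 = $51,055.25
Total: $52,312.00 + $51,055.25 = $103,367.25

$103,367.25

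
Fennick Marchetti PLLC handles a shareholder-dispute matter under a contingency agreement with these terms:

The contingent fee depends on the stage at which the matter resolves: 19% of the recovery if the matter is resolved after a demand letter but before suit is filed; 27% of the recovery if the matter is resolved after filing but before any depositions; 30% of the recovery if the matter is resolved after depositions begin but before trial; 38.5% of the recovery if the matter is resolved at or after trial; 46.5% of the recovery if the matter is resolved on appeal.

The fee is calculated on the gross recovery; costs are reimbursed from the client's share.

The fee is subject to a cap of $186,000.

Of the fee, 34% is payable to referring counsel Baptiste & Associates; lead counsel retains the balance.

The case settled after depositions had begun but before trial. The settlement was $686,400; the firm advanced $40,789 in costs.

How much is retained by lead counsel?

Fee base is the gross recovery, $686,400; costs are reimbursed separately.
The matter settled after depositions had begun but before trial, so the 30% rate applies.
$686,400 × 30% = $205,920.00
$205,920.00 exceeds the $186,000 cap, so the fee is capped at $186,000.00.
Referral share: 34% of $186,000.00 = $63,240.00; lead counsel retains $186,000.00 − $63,240.00 = $122,760.00.

$122,760.00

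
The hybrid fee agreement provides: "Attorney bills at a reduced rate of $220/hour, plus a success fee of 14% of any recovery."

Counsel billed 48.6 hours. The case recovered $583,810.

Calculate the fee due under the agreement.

Hourly: 48.6 × $220 = $10,692.00
Success fee: 14% of $583,810 = $81,733.40
Total: $10,692.00 + $81,733.40 = $92,425.40

$92,425.40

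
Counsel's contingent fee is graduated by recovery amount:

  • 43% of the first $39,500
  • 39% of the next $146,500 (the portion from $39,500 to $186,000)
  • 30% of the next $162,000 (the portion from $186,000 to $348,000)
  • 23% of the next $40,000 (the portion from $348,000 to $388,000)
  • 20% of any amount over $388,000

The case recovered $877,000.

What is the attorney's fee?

First $39,500 at 43% = $16,985.00
Next $146,500 at 39% = $57,135.00
Next $162,000 at 30% = $48,600.00
Next $40,000 at 23% = $9,200.00
Remaining $489,000 at 20% = $97,800.00
Fee: $16,985.00 + $57,135.00 + $48,600.00 + $9,200.00 + $97,800.00 = $229,720.00

$229,720.00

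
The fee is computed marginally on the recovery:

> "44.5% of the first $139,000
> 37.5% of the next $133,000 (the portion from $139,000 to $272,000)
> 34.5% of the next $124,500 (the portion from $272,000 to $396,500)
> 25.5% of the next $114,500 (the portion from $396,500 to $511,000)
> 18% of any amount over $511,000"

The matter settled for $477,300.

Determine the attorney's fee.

$175,286.50

First $139,000 at 44.5% = $61,855.00
Next $133,000 at 37.5% = $49,875.00
Next $124,500 at 34.5% = $42,952.50
Remaining $80,800 at 25.5% = $20,604.00
Fee: $61,855.00 + $49,875.00 + $42,952.50 + $20,604.00 = $175,286.50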